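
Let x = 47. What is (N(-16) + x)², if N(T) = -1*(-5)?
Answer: 2704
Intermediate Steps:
N(T) = 5
(N(-16) + x)² = (5 + 47)² = 52² = 2704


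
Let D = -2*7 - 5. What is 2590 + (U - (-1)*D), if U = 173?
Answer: 2744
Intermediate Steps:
D = -19 (D = -14 - 5 = -19)
2590 + (U - (-1)*D) = 2590 + (173 - (-1)*(-19)) = 2590 + (173 - 1*19) = 2590 + (173 - 19) = 2590 + 154 = 2744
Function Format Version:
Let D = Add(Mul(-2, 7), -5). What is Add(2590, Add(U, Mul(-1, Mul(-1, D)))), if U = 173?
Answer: 2744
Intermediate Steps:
D = -19 (D = Add(-14, -5) = -19)
Add(2590, Add(U, Mul(-1, Mul(-1, D)))) = Add(2590, Add(173, Mul(-1, Mul(-1, -19)))) = Add(2590, Add(173, Mul(-1, 19))) = Add(2590, Add(173, -19)) = Add(2590, 154) = 2744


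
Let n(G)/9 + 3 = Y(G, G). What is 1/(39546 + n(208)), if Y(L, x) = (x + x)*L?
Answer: 1/818271 ≈ 1.2221e-6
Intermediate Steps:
Y(L, x) = 2*L*x (Y(L, x) = (2*x)*L = 2*L*x)
n(G) = -27 + 18*G² (n(G) = -27 + 9*(2*G*G) = -27 + 9*(2*G²) = -27 + 18*G²)
1/(39546 + n(208)) = 1/(39546 + (-27 + 18*208²)) = 1/(39546 + (-27 + 18*43264)) = 1/(39546 + (-27 + 778752)) = 1/(39546 + 778725) = 1/818271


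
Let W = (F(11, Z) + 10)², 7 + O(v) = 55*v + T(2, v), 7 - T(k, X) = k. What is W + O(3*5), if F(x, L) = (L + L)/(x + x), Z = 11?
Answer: 944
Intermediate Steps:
T(k, X) = 7 - k
O(v) = -2 + 55*v (O(v) = -7 + (55*v + (7 - 1*2)) = -7 + (55*v + (7 - 2)) = -7 + (55*v + 5) = -7 + (5 + 55*v) = -2 + 55*v)
F(x, L) = L/x (F(x, L) = (2*L)/((2*x)) = (2*L)*(1/(2*x)) = L/x)
W = 121 (W = (11/11 + 10)² = (11*(1/11) + 10)² = (1 + 10)² = 11² = 121)
W + O(3*5) = 121 + (-2 + 55*(3*5)) = 121 + (-2 + 55*15) = 121 + (-2 + 825) = 121 + 823 = 944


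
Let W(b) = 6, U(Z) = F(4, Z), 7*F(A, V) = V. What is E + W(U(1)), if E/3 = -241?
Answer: -717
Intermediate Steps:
F(A, V) = V/7
U(Z) = Z/7
E = -723 (E = 3*(-241) = -723)
E + W(U(1)) = -723 + 6 = -717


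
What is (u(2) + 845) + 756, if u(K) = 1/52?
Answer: 83253/52 ≈ 1601.0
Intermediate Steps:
u(K) = 1/52
(u(2) + 845) + 756 = (1/52 + 845) + 756 = 43941/52 + 756 = 83253/52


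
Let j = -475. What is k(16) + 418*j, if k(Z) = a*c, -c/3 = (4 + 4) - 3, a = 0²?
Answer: -198550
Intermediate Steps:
a = 0
c = -15 (c = -3*((4 + 4) - 3) = -3*(8 - 3) = -3*5 = -15)
k(Z) = 0 (k(Z) = 0*(-15) = 0)
k(16) + 418*j = 0 + 418*(-475) = 0 - 198550 = -198550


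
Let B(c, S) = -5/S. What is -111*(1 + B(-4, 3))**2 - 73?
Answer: -367/3 ≈ -122.33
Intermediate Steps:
-111*(1 + B(-4, 3))**2 - 73 = -111*(1 - 5/3)**2 - 73 = -111*(-2/3)**2 - 73 = -111*4/9 - 73 = -148/3 - 73 = -367/3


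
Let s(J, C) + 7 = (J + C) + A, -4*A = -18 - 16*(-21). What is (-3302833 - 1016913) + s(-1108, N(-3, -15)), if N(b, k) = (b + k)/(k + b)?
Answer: -8641879/2 ≈ -4.3209e+6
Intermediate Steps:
N(b, k) = 1 (N(b, k) = (b + k)/(b + k) = 1)
A = -159/2 (A = -(-18 - 16*(-21))/4 = -(-18 + 336)/4 = -¼*318 = -159/2 ≈ -79.500)
s(J, C) = -173/2 + C + J (s(J, C) = -7 + ((J + C) - 159/2) = -7 + ((C + J) - 159/2) = -7 + (-159/2 + C + J) = -173/2 + C + J)
(-3302833 - 1016913) + s(-1108, N(-3, -15)) = (-3302833 - 1016913) + (-173/2 + 1 - 1108) = -4319746 - 2387/2 = -8641879/2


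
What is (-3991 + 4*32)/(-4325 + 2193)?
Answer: 3863/2132 ≈ 1.8119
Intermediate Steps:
(-3991 + 4*32)/(-4325 + 2193) = (-3991 + 128)/(-2132) = -3863*(-1/2132) = 3863/2132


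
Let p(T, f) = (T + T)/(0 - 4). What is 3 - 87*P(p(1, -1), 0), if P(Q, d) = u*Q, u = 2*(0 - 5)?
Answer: -432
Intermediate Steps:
u = -10 (u = 2*(-5) = -10)
p(T, f) = -T/2 (p(T, f) = (2*T)/(-4) = (2*T)*(-¼) = -T/2)
P(Q, d) = -10*Q
3 - 87*P(p(1, -1), 0) = 3 - (-870)*(-½*1) = 3 - (-870)*(-1)/2 = 3 - 87*5 = 3 - 435 = -432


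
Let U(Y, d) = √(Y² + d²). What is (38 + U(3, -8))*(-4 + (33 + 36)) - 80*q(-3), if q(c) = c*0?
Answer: 2470 + 65*√73 ≈ 3025.4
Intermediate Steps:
q(c) = 0
(38 + U(3, -8))*(-4 + (33 + 36)) - 80*q(-3) = (38 + √(3² + (-8)²))*(-4 + (33 + 36)) - 80*0 = (38 + √(9 + 64))*(-4 + 69) + 0 = (38 + √73)*65 + 0 = (2470 + 65*√73) + 0 = 2470 + 65*√73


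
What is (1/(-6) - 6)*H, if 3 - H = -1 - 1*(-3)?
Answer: -37/6 ≈ -6.1667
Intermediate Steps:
H = 1 (H = 3 - (-1 - 1*(-3)) = 3 - (-1 + 3) = 3 - 1*2 = 3 - 2 = 1)
(1/(-6) - 6)*H = (1/(-6) - 6)*1 = (-⅙ - 6)*1 = -37/6*1 = -37/6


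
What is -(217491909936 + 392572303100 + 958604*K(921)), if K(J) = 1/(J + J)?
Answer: -561869140685458/921 ≈ -6.1006e+11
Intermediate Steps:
K(J) = 1/(2*J)
-(217491909936 + 392572303100 + 958604*K(921)) = -(200310049530358/921 + 392572303100) = -958604/(1/((½)*(1/921) + (226884 + 409525))) = -958604/(1/(1/1842 + 636409)) = -958604/(1/(1172265379/1842)) = -958604/1842/1172265379 = -958604*1172265379/1842 = -561869140685458/921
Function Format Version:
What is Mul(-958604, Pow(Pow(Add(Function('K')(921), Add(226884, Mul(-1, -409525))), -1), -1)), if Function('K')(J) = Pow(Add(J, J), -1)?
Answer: Rational(-561869140685458, 921) ≈ -6.1006e+11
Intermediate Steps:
Function('K')(J) = Mul(Rational(1, 2), Pow(J, -1)) (Function('K')(J) = Pow(Mul(2, J), -1) = Mul(Rational(1, 2), Pow(J, -1)))
Mul(-958604, Pow(Pow(Add(Function('K')(921), Add(226884, Mul(-1, -409525))), -1), -1)) = Mul(-958604, Pow(Pow(Add(Mul(Rational(1, 2), Pow(921, -1)), Add(226884, Mul(-1, -409525))), -1), -1)) = Mul(-958604, Pow(Pow(Add(Mul(Rational(1, 2), Rational(1, 921)), Add(226884, 409525)), -1), -1)) = Mul(-958604, Pow(Pow(Add(Rational(1, 1842), 636409), -1), -1)) = Mul(-958604, Pow(Pow(Rational(1172265379, 1842), -1), -1)) = Mul(-958604, Pow(Rational(1842, 1172265379), -1)) = Mul(-958604, Rational(1172265379, 1842)) = Rational(-561869140685458, 921)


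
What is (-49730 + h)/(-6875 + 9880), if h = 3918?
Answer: -45812/3005 ≈ -15.245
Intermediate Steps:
(-49730 + h)/(-6875 + 9880) = (-49730 + 3918)/(-6875 + 9880) = -45812/3005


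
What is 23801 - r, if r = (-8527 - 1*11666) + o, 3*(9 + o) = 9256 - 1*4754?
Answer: 127507/3 ≈ 42502.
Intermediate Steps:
o = 4475/3 (o = -9 + (9256 - 1*4754)/3 = -9 + (9256 - 4754)/3 = -9 + (⅓)*4502 = -9 + 4502/3 = 4475/3 ≈ 1491.7)
r = -56104/3 (r = (-8527 - 1*11666) + 4475/3 = (-8527 - 11666) + 4475/3 = -20193 + 4475/3 = -56104/3 ≈ -18701.)
23801 - r = 23801 - 1*(-56104/3) = 23801 + 56104/3 = 127507/3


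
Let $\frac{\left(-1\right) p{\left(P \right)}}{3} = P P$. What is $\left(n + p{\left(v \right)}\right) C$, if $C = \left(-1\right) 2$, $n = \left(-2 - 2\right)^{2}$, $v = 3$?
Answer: $22$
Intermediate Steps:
$n = 16$ ($n = \left(-4\right)^{2} = 16$)
$p{\left(P \right)} = - 3 P^{2}$ ($p{\left(P \right)} = - 3 P P = - 3 P^{2}$)
$C = -2$
$\left(n + p{\left(v \right)}\right) C = \left(16 - 3 \cdot 3^{2}\right) \left(-2\right) = \left(16 - 27\right) \left(-2\right) = \left(-11\right) \left(-2\right) = 22$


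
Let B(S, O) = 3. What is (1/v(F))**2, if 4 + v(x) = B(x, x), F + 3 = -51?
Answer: 1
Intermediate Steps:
F = -54 (F = -3 - 51 = -54)
v(x) = -1 (v(x) = -4 + 3 = -1)
(1/v(F))**2 = (1/(-1))**2 = (-1)**2 = 1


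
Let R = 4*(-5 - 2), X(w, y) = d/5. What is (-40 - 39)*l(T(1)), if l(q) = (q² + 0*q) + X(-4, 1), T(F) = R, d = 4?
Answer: -309996/5 ≈ -61999.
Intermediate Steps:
X(w, y) = ⅘ (X(w, y) = 4/5 = 4*(⅕) = ⅘)
R = -28 (R = 4*(-7) = -28)
T(F) = -28
l(q) = ⅘ + q² (l(q) = (q² + 0*q) + ⅘ = (q² + 0) + ⅘ = q² + ⅘ = ⅘ + q²)
(-40 - 39)*l(T(1)) = (-40 - 39)*(⅘ + (-28)²) = -79*(⅘ + 784) = -79*3924/5 = -309996/5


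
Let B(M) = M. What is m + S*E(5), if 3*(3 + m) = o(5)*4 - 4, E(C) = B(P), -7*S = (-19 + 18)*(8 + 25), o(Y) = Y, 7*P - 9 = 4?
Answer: 1630/147 ≈ 11.088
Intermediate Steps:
P = 13/7 (P = 9/7 + (⅐)*4 = 9/7 + 4/7 = 13/7 ≈ 1.8571)
S = 33/7 (S = -(-19 + 18)*(8 + 25)/7 = -(-1)*33/7 = -⅐*(-33) = 33/7 ≈ 4.7143)
E(C) = 13/7
m = 7/3 (m = -3 + (5*4 - 4)/3 = -3 + (20 - 4)/3 = -3 + (⅓)*16 = -3 + 16/3 = 7/3 ≈ 2.3333)
m + S*E(5) = 7/3 + (33/7)*(13/7) = 7/3 + 429/49 = 1630/147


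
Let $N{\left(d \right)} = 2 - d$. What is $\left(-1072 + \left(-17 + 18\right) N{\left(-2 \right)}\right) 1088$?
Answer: $-1161984$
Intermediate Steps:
$\left(-1072 + \left(-17 + 18\right) N{\left(-2 \right)}\right) 1088 = \left(-1072 + \left(-17 + 18\right) \left(2 - -2\right)\right) 1088 = \left(-1072 + 1 \left(2 + 2\right)\right) 1088 = \left(-1072 + 1 \cdot 4\right) 1088 = \left(-1072 + 4\right) 1088 = \left(-1068\right) 1088 = -1161984$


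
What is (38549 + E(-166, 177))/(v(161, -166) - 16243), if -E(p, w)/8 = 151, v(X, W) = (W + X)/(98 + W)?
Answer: -846396/368173 ≈ -2.2989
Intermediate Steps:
v(X, W) = (W + X)/(98 + W)
E(p, w) = -1208 (E(p, w) = -8*151 = -1208)
(38549 + E(-166, 177))/(v(161, -166) - 16243) = (38549 - 1208)/((-166 + 161)/(98 - 166) - 16243) = 37341/(-5/(-68) - 16243) = 37341/(-1/68*(-5) - 16243) = 37341/(5/68 - 16243) = 37341/(-1104519/68) = 37341*(-68/1104519) = -846396/368173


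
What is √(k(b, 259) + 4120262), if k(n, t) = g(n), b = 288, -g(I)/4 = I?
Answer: √4119110 ≈ 2029.6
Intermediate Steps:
g(I) = -4*I
k(n, t) = -4*n
√(k(b, 259) + 4120262) = √(-4*288 + 4120262) = √(-1152 + 4120262) = √4119110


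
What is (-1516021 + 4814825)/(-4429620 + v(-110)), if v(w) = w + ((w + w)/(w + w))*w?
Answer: -824701/1107460 ≈ -0.74468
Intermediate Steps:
v(w) = 2*w (v(w) = w + ((2*w)/((2*w)))*w = w + ((2*w)*(1/(2*w)))*w = w + 1*w = w + w = 2*w)
(-1516021 + 4814825)/(-4429620 + v(-110)) = (-1516021 + 4814825)/(-4429620 + 2*(-110)) = 3298804/(-4429620 - 220) = 3298804/(-4429840) = 3298804*(-1/4429840) = -824701/1107460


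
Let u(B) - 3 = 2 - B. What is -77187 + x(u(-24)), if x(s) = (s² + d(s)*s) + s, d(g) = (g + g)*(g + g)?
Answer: 21239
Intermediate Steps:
d(g) = 4*g² (d(g) = (2*g)*(2*g) = 4*g²)
u(B) = 5 - B (u(B) = 3 + (2 - B) = 5 - B)
x(s) = s + s² + 4*s³ (x(s) = (s² + (4*s²)*s) + s = (s² + 4*s³) + s = s + s² + 4*s³)
-77187 + x(u(-24)) = -77187 + (5 - 1*(-24))*(1 + (5 - 1*(-24)) + 4*(5 - 1*(-24))²) = -77187 + (5 + 24)*(1 + (5 + 24) + 4*(5 + 24)²) = -77187 + 29*(1 + 29 + 4*29²) = -77187 + 29*(1 + 29 + 4*841) = -77187 + 29*(1 + 29 + 3364) = -77187 + 29*3394 = -77187 + 98426 = 21239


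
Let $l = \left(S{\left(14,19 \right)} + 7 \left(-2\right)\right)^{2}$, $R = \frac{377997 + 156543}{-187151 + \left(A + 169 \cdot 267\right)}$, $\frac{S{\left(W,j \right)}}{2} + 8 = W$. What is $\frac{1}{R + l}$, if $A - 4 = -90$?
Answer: $\frac{71057}{16958} \approx 4.1902$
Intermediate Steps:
$A = -86$ ($A = 4 - 90 = -86$)
$S{\left(W,j \right)} = -16 + 2 W$
$R = - \frac{267270}{71057}$ ($R = \frac{377997 + 156543}{-187151 + \left(-86 + 169 \cdot 267\right)} = \frac{534540}{-187151 + \left(-86 + 45123\right)} = \frac{534540}{-187151 + 45037} = \frac{534540}{-142114} = 534540 \left(- \frac{1}{142114}\right) = - \frac{267270}{71057} \approx -3.7613$)
$l = 4$ ($l = \left(\left(-16 + 2 \cdot 14\right) + 7 \left(-2\right)\right)^{2} = \left(\left(-16 + 28\right) - 14\right)^{2} = \left(12 - 14\right)^{2} = \left(-2\right)^{2} = 4$)
$\frac{1}{R + l} = \frac{1}{- \frac{267270}{71057} + 4} = \frac{1}{\frac{16958}{71057}} = \frac{71057}{16958}$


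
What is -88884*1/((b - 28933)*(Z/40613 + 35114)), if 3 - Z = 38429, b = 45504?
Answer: -902461473/5907753955594 ≈ -0.00015276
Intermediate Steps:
Z = -38426 (Z = 3 - 1*38429 = 3 - 38429 = -38426)
-88884*1/((b - 28933)*(Z/40613 + 35114)) = -88884*1/((45504 - 28933)*(-38426/40613 + 35114)) = -88884*1/(16571*(-38426*1/40613 + 35114)) = -88884*1/(16571*(-38426/40613 + 35114)) = -88884/((1426046456/40613)*16571) = -88884/23631015822376/40613 = -88884*40613/23631015822376 = -902461473/5907753955594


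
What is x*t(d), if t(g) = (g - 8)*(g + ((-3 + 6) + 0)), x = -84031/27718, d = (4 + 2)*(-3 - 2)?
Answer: -43107903/13859 ≈ -3110.5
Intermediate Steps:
d = -30 (d = 6*(-5) = -30)
x = -84031/27718 (x = -84031*1/27718 = -84031/27718 ≈ -3.0316)
t(g) = (-8 + g)*(3 + g) (t(g) = (-8 + g)*(g + (3 + 0)) = (-8 + g)*(g + 3) = (-8 + g)*(3 + g))
x*t(d) = -84031*(-24 + (-30)**2 - 5*(-30))/27718 = -84031*(-24 + 900 + 150)/27718 = -84031/27718*1026 = -43107903/13859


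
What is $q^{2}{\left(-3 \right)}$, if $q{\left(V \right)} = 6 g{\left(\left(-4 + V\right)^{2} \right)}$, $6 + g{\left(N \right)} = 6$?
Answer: $0$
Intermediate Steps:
$g{\left(N \right)} = 0$ ($g{\left(N \right)} = -6 + 6 = 0$)
$q{\left(V \right)} = 0$ ($q{\left(V \right)} = 6 \cdot 0 = 0$)
$q^{2}{\left(-3 \right)} = 0^{2} = 0$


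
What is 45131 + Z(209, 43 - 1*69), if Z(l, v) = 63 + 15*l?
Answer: 48329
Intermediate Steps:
45131 + Z(209, 43 - 1*69) = 45131 + (63 + 15*209) = 45131 + (63 + 3135) = 45131 + 3198 = 48329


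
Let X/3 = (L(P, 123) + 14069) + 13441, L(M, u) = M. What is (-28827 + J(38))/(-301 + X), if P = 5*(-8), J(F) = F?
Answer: -28789/82109 ≈ -0.35062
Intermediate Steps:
P = -40
X = 82410 (X = 3*((-40 + 14069) + 13441) = 3*(14029 + 13441) = 3*27470 = 82410)
(-28827 + J(38))/(-301 + X) = (-28827 + 38)/(-301 + 82410) = -28789/82109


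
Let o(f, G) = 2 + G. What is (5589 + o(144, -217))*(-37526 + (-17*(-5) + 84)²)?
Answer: -48177910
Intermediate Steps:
(5589 + o(144, -217))*(-37526 + (-17*(-5) + 84)²) = (5589 + (2 - 217))*(-37526 + (-17*(-5) + 84)²) = (5589 - 215)*(-37526 + (85 + 84)²) = 5374*(-37526 + 169²) = 5374*(-37526 + 28561) = 5374*(-8965) = -48177910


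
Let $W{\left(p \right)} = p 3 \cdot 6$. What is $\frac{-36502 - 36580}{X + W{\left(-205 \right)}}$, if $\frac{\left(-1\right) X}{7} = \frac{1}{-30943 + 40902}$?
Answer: $\frac{727823638}{36748717} \approx 19.805$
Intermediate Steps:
$W{\left(p \right)} = 18 p$ ($W{\left(p \right)} = 3 p 6 = 18 p$)
$X = - \frac{7}{9959}$ ($X = - \frac{7}{-30943 + 40902} = - \frac{7}{9959} \approx -0.00070288$)
$\frac{-36502 - 36580}{X + W{\left(-205 \right)}} = \frac{-36502 - 36580}{- \frac{7}{9959} + 18 \left(-205\right)} = - \frac{73082}{- \frac{7}{9959} - 3690} = - \frac{73082}{- \frac{36748717}{9959}} = \left(-73082\right) \left(- \frac{9959}{36748717}\right) = \frac{727823638}{36748717}$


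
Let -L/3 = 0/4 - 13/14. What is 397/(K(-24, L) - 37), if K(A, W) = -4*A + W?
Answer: 5558/865 ≈ 6.4254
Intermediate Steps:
L = 39/14 (L = -3*(0/4 - 13/14) = -3*(0*(¼) - 13*1/14) = -3*(0 - 13/14) = -3*(-13/14) = 39/14 ≈ 2.7857)
K(A, W) = W - 4*A
397/(K(-24, L) - 37) = 397/((39/14 - 4*(-24)) - 37) = 397/((39/14 + 96) - 37) = 397/(1383/14 - 37) = 397/(865/14) = (14/865)*397 = 5558/865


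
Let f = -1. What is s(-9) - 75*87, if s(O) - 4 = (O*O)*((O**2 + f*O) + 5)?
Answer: 1174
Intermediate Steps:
s(O) = 4 + O**2*(5 + O**2 - O) (s(O) = 4 + (O*O)*((O**2 - O) + 5) = 4 + O**2*(5 + O**2 - O))
s(-9) - 75*87 = (4 + (-9)**4 - 1*(-9)**3 + 5*(-9)**2) - 75*87 = (4 + 6561 - 1*(-729) + 5*81) - 6525 = (4 + 6561 + 729 + 405) - 6525 = 7699 - 6525 = 1174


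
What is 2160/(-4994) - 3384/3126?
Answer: -1970988/1300937 ≈ -1.5151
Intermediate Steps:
2160/(-4994) - 3384/3126 = 2160*(-1/4994) - 3384*1/3126 = -1080/2497 - 564/521 = -1970988/1300937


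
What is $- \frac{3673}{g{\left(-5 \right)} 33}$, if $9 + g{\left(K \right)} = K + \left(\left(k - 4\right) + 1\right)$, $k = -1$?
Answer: $\frac{3673}{594} \approx 6.1835$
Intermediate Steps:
$g{\left(K \right)} = -13 + K$ ($g{\left(K \right)} = -9 + \left(K + \left(\left(-1 - 4\right) + 1\right)\right) = -9 + \left(K + \left(-5 + 1\right)\right) = -9 + \left(K - 4\right) = -9 + \left(-4 + K\right) = -13 + K$)
$- \frac{3673}{g{\left(-5 \right)} 33} = - \frac{3673}{\left(-13 - 5\right) 33} = - \frac{3673}{\left(-18\right) 33} = - \frac{3673}{-594} = \left(-3673\right) \left(- \frac{1}{594}\right) = \frac{3673}{594}$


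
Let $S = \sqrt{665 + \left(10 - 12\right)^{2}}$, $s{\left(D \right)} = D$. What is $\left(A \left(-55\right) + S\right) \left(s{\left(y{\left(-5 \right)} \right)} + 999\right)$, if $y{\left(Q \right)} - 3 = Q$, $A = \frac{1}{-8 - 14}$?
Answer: $\frac{4985}{2} + 997 \sqrt{669} \approx 28280.0$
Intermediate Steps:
$A = - \frac{1}{22}$ ($A = \frac{1}{-8 - 14} = \frac{1}{-22} = - \frac{1}{22} \approx -0.045455$)
$y{\left(Q \right)} = 3 + Q$
$S = \sqrt{669}$ ($S = \sqrt{665 + \left(-2\right)^{2}} = \sqrt{665 + 4} = \sqrt{669} \approx 25.865$)
$\left(A \left(-55\right) + S\right) \left(s{\left(y{\left(-5 \right)} \right)} + 999\right) = \left(\left(- \frac{1}{22}\right) \left(-55\right) + \sqrt{669}\right) \left(\left(3 - 5\right) + 999\right) = \left(\frac{5}{2} + \sqrt{669}\right) \left(-2 + 999\right) = \left(\frac{5}{2} + \sqrt{669}\right) 997 = \frac{4985}{2} + 997 \sqrt{669}$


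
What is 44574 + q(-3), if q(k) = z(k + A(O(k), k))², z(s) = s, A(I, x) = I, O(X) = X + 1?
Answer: 44599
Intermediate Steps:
O(X) = 1 + X
q(k) = (1 + 2*k)² (q(k) = (k + (1 + k))² = (1 + 2*k)²)
44574 + q(-3) = 44574 + (1 + 2*(-3))² = 44574 + (1 - 6)² = 44574 + (-5)² = 44574 + 25 = 44599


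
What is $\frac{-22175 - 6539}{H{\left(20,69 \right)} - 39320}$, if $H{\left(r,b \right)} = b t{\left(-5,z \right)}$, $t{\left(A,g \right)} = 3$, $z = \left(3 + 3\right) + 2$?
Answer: $\frac{28714}{39113} \approx 0.73413$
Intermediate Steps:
$z = 8$ ($z = 6 + 2 = 8$)
$H{\left(r,b \right)} = 3 b$ ($H{\left(r,b \right)} = b 3 = 3 b$)
$\frac{-22175 - 6539}{H{\left(20,69 \right)} - 39320} = \frac{-22175 - 6539}{3 \cdot 69 - 39320} = - \frac{28714}{207 - 39320} = - \frac{28714}{-39113} = \left(-28714\right) \left(- \frac{1}{39113}\right) = \frac{28714}{39113}$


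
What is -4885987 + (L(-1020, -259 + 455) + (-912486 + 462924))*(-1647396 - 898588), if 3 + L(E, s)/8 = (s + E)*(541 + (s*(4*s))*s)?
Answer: 505486845845852317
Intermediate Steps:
L(E, s) = -24 + 8*(541 + 4*s**3)*(E + s) (L(E, s) = -24 + 8*((s + E)*(541 + (s*(4*s))*s)) = -24 + 8*((E + s)*(541 + (4*s**2)*s)) = -24 + 8*((E + s)*(541 + 4*s**3)) = -24 + 8*((541 + 4*s**3)*(E + s)) = -24 + 8*(541 + 4*s**3)*(E + s))
-4885987 + (L(-1020, -259 + 455) + (-912486 + 462924))*(-1647396 - 898588) = -4885987 + ((-24 + 32*(-259 + 455)**4 + 4328*(-1020) + 4328*(-259 + 455) + 32*(-1020)*(-259 + 455)**3) + (-912486 + 462924))*(-1647396 - 898588) = -4885987 + ((-24 + 32*196**4 - 4414560 + 4328*196 + 32*(-1020)*196**3) - 449562)*(-2545984) = -4885987 + ((-24 + 32*1475789056 - 4414560 + 848288 + 32*(-1020)*7529536) - 449562)*(-2545984) = -4885987 + ((-24 + 47225249792 - 4414560 + 848288 - 245764055040) - 449562)*(-2545984) = -4885987 + (-198542371544 - 449562)*(-2545984) = -4885987 - 198542821106*(-2545984) = -4885987 + 505486845850738304 = 505486845845852317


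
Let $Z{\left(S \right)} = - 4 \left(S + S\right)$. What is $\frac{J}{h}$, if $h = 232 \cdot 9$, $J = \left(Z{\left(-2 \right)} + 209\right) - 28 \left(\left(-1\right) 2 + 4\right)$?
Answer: $\frac{169}{2088} \approx 0.080939$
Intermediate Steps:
$Z{\left(S \right)} = - 8 S$ ($Z{\left(S \right)} = - 4 \cdot 2 S = - 8 S$)
$J = 169$ ($J = \left(\left(-8\right) \left(-2\right) + 209\right) - 28 \left(\left(-1\right) 2 + 4\right) = \left(16 + 209\right) - 28 \left(-2 + 4\right) = 225 - 56 = 169$)
$h = 2088$
$\frac{J}{h} = \frac{169}{2088}$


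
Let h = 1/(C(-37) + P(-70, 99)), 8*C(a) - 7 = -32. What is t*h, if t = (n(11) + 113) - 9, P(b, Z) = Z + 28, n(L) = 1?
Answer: 840/991 ≈ 0.84763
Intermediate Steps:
C(a) = -25/8 (C(a) = 7/8 + (1/8)*(-32) = 7/8 - 4 = -25/8)
P(b, Z) = 28 + Z
h = 8/991 (h = 1/(-25/8 + (28 + 99)) = 1/(-25/8 + 127) = 1/(991/8) = 8/991 ≈ 0.0080727)
t = 105 (t = (1 + 113) - 9 = 114 - 9 = 105)
t*h = 105*(8/991) = 840/991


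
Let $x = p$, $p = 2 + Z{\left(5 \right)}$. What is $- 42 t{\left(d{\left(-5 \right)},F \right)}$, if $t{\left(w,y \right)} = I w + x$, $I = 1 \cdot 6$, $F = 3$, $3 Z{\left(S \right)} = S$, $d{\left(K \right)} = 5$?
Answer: $-1414$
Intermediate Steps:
$Z{\left(S \right)} = \frac{S}{3}$
$p = \frac{11}{3}$ ($p = 2 + \frac{1}{3} \cdot 5 = 2 + \frac{5}{3} = \frac{11}{3} \approx 3.6667$)
$I = 6$
$x = \frac{11}{3} \approx 3.6667$
$t{\left(w,y \right)} = \frac{11}{3} + 6 w$ ($t{\left(w,y \right)} = 6 w + \frac{11}{3} = \frac{11}{3} + 6 w$)
$- 42 t{\left(d{\left(-5 \right)},F \right)} = - 42 \left(\frac{11}{3} + 6 \cdot 5\right) = - 42 \left(\frac{11}{3} + 30\right) = \left(-42\right) \frac{101}{3} = -1414$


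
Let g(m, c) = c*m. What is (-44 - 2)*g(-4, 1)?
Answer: 184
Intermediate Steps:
(-44 - 2)*g(-4, 1) = (-44 - 2)*(1*(-4)) = -46*(-4) = 184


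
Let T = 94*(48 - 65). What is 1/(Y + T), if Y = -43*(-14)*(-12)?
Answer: -1/8822 ≈ -0.00011335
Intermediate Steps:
Y = -7224 (Y = 602*(-12) = -7224)
T = -1598 (T = 94*(-17) = -1598)
1/(Y + T) = 1/(-7224 - 1598) = 1/(-8822) = -1/8822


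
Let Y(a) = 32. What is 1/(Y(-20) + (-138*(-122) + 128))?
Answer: 1/16996 ≈ 5.8837e-5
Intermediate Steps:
1/(Y(-20) + (-138*(-122) + 128)) = 1/(32 + (-138*(-122) + 128)) = 1/(32 + (16836 + 128)) = 1/(32 + 16964) = 1/16996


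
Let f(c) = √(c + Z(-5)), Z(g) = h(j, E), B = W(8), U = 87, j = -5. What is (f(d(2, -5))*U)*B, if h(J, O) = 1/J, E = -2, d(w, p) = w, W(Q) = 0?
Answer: 0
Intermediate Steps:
B = 0
Z(g) = -⅕ (Z(g) = 1/(-5) = -⅕)
f(c) = √(-⅕ + c) (f(c) = √(c - ⅕) = √(-⅕ + c))
(f(d(2, -5))*U)*B = ((√(-5 + 25*2)/5)*87)*0 = ((√(-5 + 50)/5)*87)*0 = ((√45/5)*87)*0 = (((3*√5)/5)*87)*0 = ((3*√5/5)*87)*0 = (261*√5/5)*0 = 0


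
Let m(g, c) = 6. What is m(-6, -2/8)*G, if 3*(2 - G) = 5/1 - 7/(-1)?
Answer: -12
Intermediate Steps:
G = -2 (G = 2 - (5/1 - 7/(-1))/3 = 2 - (5*1 - 7*(-1))/3 = 2 - (5 + 7)/3 = 2 - 1/3*12 = 2 - 4 = -2)
m(-6, -2/8)*G = 6*(-2) = -12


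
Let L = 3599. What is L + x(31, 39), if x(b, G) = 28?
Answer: 3627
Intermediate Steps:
L + x(31, 39) = 3599 + 28 = 3627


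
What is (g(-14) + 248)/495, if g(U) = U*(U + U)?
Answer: 128/99 ≈ 1.2929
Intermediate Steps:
g(U) = 2*U**2 (g(U) = U*(2*U) = 2*U**2)
(g(-14) + 248)/495 = (2*(-14)**2 + 248)/495 = (2*196 + 248)*(1/495) = (392 + 248)*(1/495) = 640*(1/495) = 128/99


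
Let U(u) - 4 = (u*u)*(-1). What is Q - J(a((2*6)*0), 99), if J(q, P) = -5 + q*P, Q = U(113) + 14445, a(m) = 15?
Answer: 200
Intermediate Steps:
U(u) = 4 - u**2 (U(u) = 4 + (u*u)*(-1) = 4 + u**2*(-1) = 4 - u**2)
Q = 1680 (Q = (4 - 1*113**2) + 14445 = (4 - 1*12769) + 14445 = (4 - 12769) + 14445 = -12765 + 14445 = 1680)
J(q, P) = -5 + P*q
Q - J(a((2*6)*0), 99) = 1680 - (-5 + 99*15) = 1680 - (-5 + 1485) = 1680 - 1*1480 = 1680 - 1480 = 200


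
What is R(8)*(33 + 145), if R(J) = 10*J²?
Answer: 113920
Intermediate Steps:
R(8)*(33 + 145) = (10*8²)*(33 + 145) = (10*64)*178 = 640*178 = 113920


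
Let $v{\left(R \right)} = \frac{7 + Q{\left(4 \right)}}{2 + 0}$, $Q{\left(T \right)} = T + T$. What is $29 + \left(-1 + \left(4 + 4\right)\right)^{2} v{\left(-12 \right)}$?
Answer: $\frac{793}{2} \approx 396.5$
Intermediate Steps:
$Q{\left(T \right)} = 2 T$
$v{\left(R \right)} = \frac{15}{2}$ ($v{\left(R \right)} = \frac{7 + 2 \cdot 4}{2 + 0} = \frac{7 + 8}{2} = 15 \cdot \frac{1}{2} = \frac{15}{2}$)
$29 + \left(-1 + \left(4 + 4\right)\right)^{2} v{\left(-12 \right)} = 29 + \left(-1 + \left(4 + 4\right)\right)^{2} \cdot \frac{15}{2} = 29 + \left(-1 + 8\right)^{2} \cdot \frac{15}{2} = 29 + 7^{2} \cdot \frac{15}{2} = 29 + 49 \cdot \frac{15}{2} = 29 + \frac{735}{2} = \frac{793}{2}$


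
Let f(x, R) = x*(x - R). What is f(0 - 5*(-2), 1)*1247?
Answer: 112230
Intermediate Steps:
f(0 - 5*(-2), 1)*1247 = ((0 - 5*(-2))*((0 - 5*(-2)) - 1*1))*1247 = ((0 + 10)*((0 + 10) - 1))*1247 = (10*(10 - 1))*1247 = (10*9)*1247 = 90*1247 = 112230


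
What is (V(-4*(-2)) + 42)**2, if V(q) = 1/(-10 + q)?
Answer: 6889/4 ≈ 1722.3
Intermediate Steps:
(V(-4*(-2)) + 42)**2 = (1/(-10 - 4*(-2)) + 42)**2 = (1/(-10 + 8) + 42)**2 = (1/(-2) + 42)**2 = (-1/2 + 42)**2 = (83/2)**2 = 6889/4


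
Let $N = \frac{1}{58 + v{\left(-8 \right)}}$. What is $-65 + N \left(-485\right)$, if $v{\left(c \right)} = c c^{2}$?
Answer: $- \frac{29025}{454} \approx -63.932$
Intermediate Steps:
$v{\left(c \right)} = c^{3}$
$N = - \frac{1}{454}$ ($N = \frac{1}{58 + \left(-8\right)^{3}} = \frac{1}{58 - 512} = \frac{1}{-454} = - \frac{1}{454} \approx -0.0022026$)
$-65 + N \left(-485\right) = -65 - - \frac{485}{454} = -65 + \frac{485}{454} = - \frac{29025}{454}$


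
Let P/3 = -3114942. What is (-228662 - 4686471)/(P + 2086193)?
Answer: 4915133/7258633 ≈ 0.67714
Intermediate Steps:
P = -9344826 (P = 3*(-3114942) = -9344826)
(-228662 - 4686471)/(P + 2086193) = (-228662 - 4686471)/(-9344826 + 2086193) = -4915133/(-7258633) = -4915133*(-1/7258633) = 4915133/7258633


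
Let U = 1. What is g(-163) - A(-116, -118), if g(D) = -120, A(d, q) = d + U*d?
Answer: 112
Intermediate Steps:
A(d, q) = 2*d (A(d, q) = d + 1*d = d + d = 2*d)
g(-163) - A(-116, -118) = -120 - 2*(-116) = -120 - 1*(-232) = -120 + 232 = 112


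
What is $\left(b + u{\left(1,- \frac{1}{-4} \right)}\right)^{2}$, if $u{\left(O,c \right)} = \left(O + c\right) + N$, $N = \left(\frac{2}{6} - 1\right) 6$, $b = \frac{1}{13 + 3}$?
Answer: $\frac{1849}{256} \approx 7.2227$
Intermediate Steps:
$b = \frac{1}{16} \approx 0.0625$
$N = -4$ ($N = \left(2 \cdot \frac{1}{6} - 1\right) 6 = \left(\frac{1}{3} - 1\right) 6 = \left(- \frac{2}{3}\right) 6 = -4$)
$u{\left(O,c \right)} = -4 + O + c$ ($u{\left(O,c \right)} = \left(O + c\right) - 4 = -4 + O + c$)
$\left(b + u{\left(1,- \frac{1}{-4} \right)}\right)^{2} = \left(\frac{1}{16} - \frac{11}{4}\right)^{2} = \left(- \frac{43}{16}\right)^{2} = \frac{1849}{256}$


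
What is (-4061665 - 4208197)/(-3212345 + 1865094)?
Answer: 8269862/1347251 ≈ 6.1383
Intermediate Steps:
(-4061665 - 4208197)/(-3212345 + 1865094) = -8269862/(-1347251) = -8269862*(-1/1347251) = 8269862/1347251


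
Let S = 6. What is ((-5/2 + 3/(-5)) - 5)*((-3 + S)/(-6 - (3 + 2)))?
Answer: 243/110 ≈ 2.2091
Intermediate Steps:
((-5/2 + 3/(-5)) - 5)*((-3 + S)/(-6 - (3 + 2))) = ((-5/2 + 3/(-5)) - 5)*((-3 + 6)/(-6 - (3 + 2))) = ((-5*½ + 3*(-⅕)) - 5)*(3/(-6 - 1*5)) = ((-5/2 - ⅗) - 5)*(3/(-6 - 5)) = (-31/10 - 5)*(3/(-11)) = -243*(-1)/(10*11) = -81/10*(-3/11) = 243/110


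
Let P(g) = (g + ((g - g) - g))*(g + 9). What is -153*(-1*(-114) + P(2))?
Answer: -17442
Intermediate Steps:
P(g) = 0 (P(g) = (g + (0 - g))*(9 + g) = (g - g)*(9 + g) = 0*(9 + g) = 0)
-153*(-1*(-114) + P(2)) = -153*(-1*(-114) + 0) = -153*(114 + 0) = -153*114 = -17442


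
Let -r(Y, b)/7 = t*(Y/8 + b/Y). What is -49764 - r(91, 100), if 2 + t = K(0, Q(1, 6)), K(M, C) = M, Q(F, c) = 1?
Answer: -2596809/52 ≈ -49939.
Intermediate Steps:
t = -2 (t = -2 + 0 = -2)
r(Y, b) = 7*Y/4 + 14*b/Y (r(Y, b) = -(-14)*(Y/8 + b/Y) = -7*(-Y/4 - 2*b/Y) = 7*Y/4 + 14*b/Y)
-49764 - r(91, 100) = -49764 - ((7/4)*91 + 14*100/91) = -49764 - (637/4 + 14*100*(1/91)) = -49764 - (637/4 + 200/13) = -49764 - 1*9081/52 = -49764 - 9081/52 = -2596809/52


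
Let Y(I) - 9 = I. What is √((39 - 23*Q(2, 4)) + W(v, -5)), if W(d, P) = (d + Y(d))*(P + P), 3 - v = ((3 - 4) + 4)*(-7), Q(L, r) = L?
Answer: I*√577 ≈ 24.021*I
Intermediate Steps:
Y(I) = 9 + I
v = 24 (v = 3 - ((3 - 4) + 4)*(-7) = 3 - (-1 + 4)*(-7) = 3 - 3*(-7) = 3 - 1*(-21) = 3 + 21 = 24)
W(d, P) = 2*P*(9 + 2*d) (W(d, P) = (d + (9 + d))*(P + P) = (9 + 2*d)*(2*P) = 2*P*(9 + 2*d))
√((39 - 23*Q(2, 4)) + W(v, -5)) = √((39 - 23*2) + 2*(-5)*(9 + 2*24)) = √((39 - 46) + 2*(-5)*(9 + 48)) = √(-7 + 2*(-5)*57) = √(-7 - 570) = √(-577) = I*√577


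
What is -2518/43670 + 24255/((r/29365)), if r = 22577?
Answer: 15551908293182/492968795 ≈ 31547.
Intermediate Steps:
-2518/43670 + 24255/((r/29365)) = -2518/43670 + 24255/((22577/29365)) = -2518*1/43670 + 24255/((22577*(1/29365))) = -1259/21835 + 24255/(22577/29365) = -1259/21835 + 24255*(29365/22577) = -1259/21835 + 712248075/22577 = 15551908293182/492968795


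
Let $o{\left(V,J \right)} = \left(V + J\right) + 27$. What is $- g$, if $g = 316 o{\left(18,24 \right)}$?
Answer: $-21804$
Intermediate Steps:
$o{\left(V,J \right)} = 27 + J + V$ ($o{\left(V,J \right)} = \left(J + V\right) + 27 = 27 + J + V$)
$g = 21804$ ($g = 316 \left(27 + 24 + 18\right) = 316 \cdot 69 = 21804$)
$- g = \left(-1\right) 21804 = -21804$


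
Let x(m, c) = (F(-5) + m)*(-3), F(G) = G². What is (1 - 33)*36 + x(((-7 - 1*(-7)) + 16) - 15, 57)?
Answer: -1230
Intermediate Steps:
x(m, c) = -75 - 3*m (x(m, c) = ((-5)² + m)*(-3) = (25 + m)*(-3) = -75 - 3*m)
(1 - 33)*36 + x(((-7 - 1*(-7)) + 16) - 15, 57) = (1 - 33)*36 + (-75 - 3*(((-7 - 1*(-7)) + 16) - 15)) = -32*36 + (-75 - 3*(((-7 + 7) + 16) - 15)) = -1152 + (-75 - 3*((0 + 16) - 15)) = -1152 + (-75 - 3*(16 - 15)) = -1152 + (-75 - 3*1) = -1152 + (-75 - 3) = -1152 - 78 = -1230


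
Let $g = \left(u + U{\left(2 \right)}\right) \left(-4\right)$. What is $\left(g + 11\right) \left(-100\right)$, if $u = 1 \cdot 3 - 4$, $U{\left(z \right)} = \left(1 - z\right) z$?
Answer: $-2300$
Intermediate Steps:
$U{\left(z \right)} = z \left(1 - z\right)$
$u = -1$ ($u = 3 - 4 = -1$)
$g = 12$ ($g = \left(-1 + 2 \left(1 - 2\right)\right) \left(-4\right) = \left(-1 + 2 \left(-1\right)\right) \left(-4\right) = \left(-1 - 2\right) \left(-4\right) = \left(-3\right) \left(-4\right) = 12$)
$\left(g + 11\right) \left(-100\right) = \left(12 + 11\right) \left(-100\right) = 23 \left(-100\right) = -2300$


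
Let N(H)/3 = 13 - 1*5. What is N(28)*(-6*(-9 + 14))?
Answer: -720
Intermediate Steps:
N(H) = 24 (N(H) = 3*(13 - 1*5) = 3*(13 - 5) = 3*8 = 24)
N(28)*(-6*(-9 + 14)) = 24*(-6*(-9 + 14)) = 24*(-6*5) = 24*(-30) = -720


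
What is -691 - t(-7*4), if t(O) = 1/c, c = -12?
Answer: -8291/12 ≈ -690.92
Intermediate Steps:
t(O) = -1/12 (t(O) = 1/(-12) = -1/12)
-691 - t(-7*4) = -691 - 1*(-1/12) = -691 + 1/12 = -8291/12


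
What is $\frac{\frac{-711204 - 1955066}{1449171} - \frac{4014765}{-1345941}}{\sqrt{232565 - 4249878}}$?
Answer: $- \frac{247715433305 i \sqrt{4017313}}{870640404781067127} \approx - 0.00057027 i$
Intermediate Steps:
$\frac{\frac{-711204 - 1955066}{1449171} - \frac{4014765}{-1345941}}{\sqrt{232565 - 4249878}} = \frac{\left(-2666270\right) \frac{1}{1449171} - - \frac{446085}{149549}}{\sqrt{-4017313}} = \frac{- \frac{2666270}{1449171} + \frac{446085}{149549}}{i \sqrt{4017313}} = \frac{247715433305 \left(- \frac{i \sqrt{4017313}}{4017313}\right)}{216722073879} = - \frac{247715433305 i \sqrt{4017313}}{870640404781067127}$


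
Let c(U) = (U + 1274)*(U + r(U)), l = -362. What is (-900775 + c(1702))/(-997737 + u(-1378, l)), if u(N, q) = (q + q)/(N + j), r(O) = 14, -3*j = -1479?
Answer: -3722346285/882996521 ≈ -4.2156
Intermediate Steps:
j = 493 (j = -⅓*(-1479) = 493)
u(N, q) = 2*q/(493 + N) (u(N, q) = (q + q)/(N + 493) = (2*q)/(493 + N) = 2*q/(493 + N))
c(U) = (14 + U)*(1274 + U) (c(U) = (U + 1274)*(U + 14) = (1274 + U)*(14 + U) = (14 + U)*(1274 + U))
(-900775 + c(1702))/(-997737 + u(-1378, l)) = (-900775 + (17836 + 1702² + 1288*1702))/(-997737 + 2*(-362)/(493 - 1378)) = (-900775 + (17836 + 2896804 + 2192176))/(-997737 + 2*(-362)/(-885)) = (-900775 + 5106816)/(-997737 + 2*(-362)*(-1/885)) = 4206041/(-997737 + 724/885) = 4206041/(-882996521/885) = 4206041*(-885/882996521) = -3722346285/882996521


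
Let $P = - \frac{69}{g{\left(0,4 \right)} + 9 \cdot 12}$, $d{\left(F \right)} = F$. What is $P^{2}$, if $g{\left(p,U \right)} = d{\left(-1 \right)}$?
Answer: $\frac{4761}{11449} \approx 0.41584$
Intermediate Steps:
$g{\left(p,U \right)} = -1$
$P = - \frac{69}{107}$ ($P = - \frac{69}{-1 + 9 \cdot 12} = - \frac{69}{-1 + 108} = - \frac{69}{107} \approx -0.64486$)
$P^{2} = \left(- \frac{69}{107}\right)^{2} = \frac{4761}{11449}$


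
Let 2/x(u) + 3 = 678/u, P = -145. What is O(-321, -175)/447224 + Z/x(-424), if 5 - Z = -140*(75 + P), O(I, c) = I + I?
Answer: 533880603849/23702872 ≈ 22524.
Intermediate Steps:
x(u) = 2/(-3 + 678/u)
O(I, c) = 2*I
Z = -9795 (Z = 5 - (-140)*(75 - 145) = 5 - (-140)*(-70) = 5 - 1*9800 = 5 - 9800 = -9795)
O(-321, -175)/447224 + Z/x(-424) = (2*(-321))/447224 - 9795/((-2*(-424)/(-678 + 3*(-424)))) = -642*1/447224 - 9795/((-2*(-424)/(-678 - 1272))) = -321/223612 - 9795/((-2*(-424)/(-1950))) = -321/223612 - 9795/((-2*(-424)*(-1/1950))) = -321/223612 - 9795/(-424/975) = -321/223612 - 9795*(-975/424) = -321/223612 + 9550125/424 = 533880603849/23702872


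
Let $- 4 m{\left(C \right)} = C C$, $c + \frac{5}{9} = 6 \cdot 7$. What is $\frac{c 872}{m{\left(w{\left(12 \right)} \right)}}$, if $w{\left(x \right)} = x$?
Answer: $- \frac{81314}{81} \approx -1003.9$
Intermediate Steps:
$c = \frac{373}{9}$ ($c = - \frac{5}{9} + 6 \cdot 7 = - \frac{5}{9} + 42 = \frac{373}{9} \approx 41.444$)
$m{\left(C \right)} = - \frac{C^{2}}{4}$ ($m{\left(C \right)} = - \frac{C C}{4} = - \frac{C^{2}}{4}$)
$\frac{c 872}{m{\left(w{\left(12 \right)} \right)}} = \frac{\frac{373}{9} \cdot 872}{\left(- \frac{1}{4}\right) 12^{2}} = \frac{325256}{9 \left(\left(- \frac{1}{4}\right) 144\right)} = \frac{325256}{9 \left(-36\right)} = \frac{325256}{9} \left(- \frac{1}{36}\right) = - \frac{81314}{81}$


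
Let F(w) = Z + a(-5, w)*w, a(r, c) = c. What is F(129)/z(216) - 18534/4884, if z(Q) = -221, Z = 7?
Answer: -14234141/179894 ≈ -79.125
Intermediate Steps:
F(w) = 7 + w² (F(w) = 7 + w*w = 7 + w²)
F(129)/z(216) - 18534/4884 = (7 + 129²)/(-221) - 18534/4884 = (7 + 16641)*(-1/221) - 18534*1/4884 = 16648*(-1/221) - 3089/814 = -16648/221 - 3089/814 = -14234141/179894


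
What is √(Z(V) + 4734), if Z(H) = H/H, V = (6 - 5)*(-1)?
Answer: √4735 ≈ 68.811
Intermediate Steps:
V = -1 (V = 1*(-1) = -1)
Z(H) = 1
√(Z(V) + 4734) = √(1 + 4734) = √4735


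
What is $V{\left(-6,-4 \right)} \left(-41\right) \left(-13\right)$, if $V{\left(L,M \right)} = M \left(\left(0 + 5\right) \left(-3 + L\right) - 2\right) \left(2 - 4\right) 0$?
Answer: $0$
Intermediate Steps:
$V{\left(L,M \right)} = 0$ ($V{\left(L,M \right)} = M \left(5 \left(-3 + L\right) - 2\right) \left(-2\right) 0 = M \left(\left(-15 + 5 L\right) - 2\right) \left(-2\right) 0 = M \left(-17 + 5 L\right) \left(-2\right) 0 = M \left(34 - 10 L\right) 0 = 0$)
$V{\left(-6,-4 \right)} \left(-41\right) \left(-13\right) = 0 \left(-41\right) \left(-13\right) = 0 \left(-13\right) = 0$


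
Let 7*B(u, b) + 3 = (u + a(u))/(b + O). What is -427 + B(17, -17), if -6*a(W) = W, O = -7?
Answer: -430933/1008 ≈ -427.51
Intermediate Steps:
a(W) = -W/6
B(u, b) = -3/7 + 5*u/(42*(-7 + b)) (B(u, b) = -3/7 + ((u - u/6)/(b - 7))/7 = -3/7 + ((5*u/6)/(-7 + b))/7 = -3/7 + (5*u/(6*(-7 + b)))/7 = -3/7 + 5*u/(42*(-7 + b)))
-427 + B(17, -17) = -427 + (126 - 18*(-17) + 5*17)/(42*(-7 - 17)) = -427 + (1/42)*(126 + 306 + 85)/(-24) = -427 + (1/42)*(-1/24)*517 = -427 - 517/1008 = -430933/1008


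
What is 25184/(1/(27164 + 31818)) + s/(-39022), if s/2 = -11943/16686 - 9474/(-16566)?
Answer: 148354208498127698173/99874740834 ≈ 1.4854e+9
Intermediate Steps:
s = -736381/2559447 (s = 2*(-11943/16686 - 9474/(-16566)) = 2*(-11943*1/16686 - 9474*(-1/16566)) = 2*(-1327/1854 + 1579/2761) = 2*(-736381/5118894) = -736381/2559447 ≈ -0.28771)
25184/(1/(27164 + 31818)) + s/(-39022) = 25184/(1/(27164 + 31818)) - 736381/2559447/(-39022) = 25184/(1/58982) - 736381/2559447*(-1/39022) = 25184/(1/58982) + 736381/99874740834 = 25184*58982 + 736381/99874740834 = 1485402688 + 736381/99874740834 = 148354208498127698173/99874740834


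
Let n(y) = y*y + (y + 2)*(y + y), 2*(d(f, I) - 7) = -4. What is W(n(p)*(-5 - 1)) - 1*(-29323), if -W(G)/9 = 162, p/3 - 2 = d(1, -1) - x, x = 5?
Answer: 27865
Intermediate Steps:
d(f, I) = 5 (d(f, I) = 7 + (1/2)*(-4) = 7 - 2 = 5)
p = 6 (p = 6 + 3*(5 - 1*5) = 6 + 3*(5 - 5) = 6 + 3*0 = 6 + 0 = 6)
n(y) = y**2 + 2*y*(2 + y) (n(y) = y**2 + (2 + y)*(2*y) = y**2 + 2*y*(2 + y))
W(G) = -1458 (W(G) = -9*162 = -1458)
W(n(p)*(-5 - 1)) - 1*(-29323) = -1458 - 1*(-29323) = -1458 + 29323 = 27865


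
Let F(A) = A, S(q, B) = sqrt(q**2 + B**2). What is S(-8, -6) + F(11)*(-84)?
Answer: -914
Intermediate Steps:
S(q, B) = sqrt(B**2 + q**2)
S(-8, -6) + F(11)*(-84) = sqrt((-6)**2 + (-8)**2) + 11*(-84) = sqrt(36 + 64) - 924 = sqrt(100) - 924 = 10 - 924 = -914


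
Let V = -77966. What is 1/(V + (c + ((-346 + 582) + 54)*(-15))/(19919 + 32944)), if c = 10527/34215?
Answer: -602902515/47005947092731 ≈ -1.2826e-5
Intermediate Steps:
c = 3509/11405 (c = 10527*(1/34215) = 3509/11405 ≈ 0.30767)
1/(V + (c + ((-346 + 582) + 54)*(-15))/(19919 + 32944)) = 1/(-77966 + (3509/11405 + ((-346 + 582) + 54)*(-15))/(19919 + 32944)) = 1/(-77966 + (3509/11405 + (236 + 54)*(-15))/52863) = 1/(-77966 + (3509/11405 + 290*(-15))*(1/52863)) = 1/(-77966 + (3509/11405 - 4350)*(1/52863)) = 1/(-77966 - 49608241/11405*1/52863) = 1/(-77966 - 49608241/602902515) = 1/(-47005947092731/602902515) = -602902515/47005947092731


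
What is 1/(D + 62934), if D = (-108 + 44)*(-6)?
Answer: 1/63318 ≈ 1.5793e-5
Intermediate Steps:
D = 384 (D = -64*(-6) = 384)
1/(D + 62934) = 1/(384 + 62934) = 1/63318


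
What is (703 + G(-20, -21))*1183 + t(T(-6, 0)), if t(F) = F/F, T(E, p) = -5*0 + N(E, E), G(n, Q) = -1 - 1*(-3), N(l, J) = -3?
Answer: 834016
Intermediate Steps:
G(n, Q) = 2 (G(n, Q) = -1 + 3 = 2)
T(E, p) = -3 (T(E, p) = -5*0 - 3 = 0 - 3 = -3)
t(F) = 1
(703 + G(-20, -21))*1183 + t(T(-6, 0)) = (703 + 2)*1183 + 1 = 705*1183 + 1 = 834015 + 1 = 834016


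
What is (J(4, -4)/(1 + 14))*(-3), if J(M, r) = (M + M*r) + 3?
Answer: 9/5 ≈ 1.8000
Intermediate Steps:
J(M, r) = 3 + M + M*r
(J(4, -4)/(1 + 14))*(-3) = ((3 + 4 + 4*(-4))/(1 + 14))*(-3) = ((3 + 4 - 16)/15)*(-3) = ((1/15)*(-9))*(-3) = -3/5*(-3) = 9/5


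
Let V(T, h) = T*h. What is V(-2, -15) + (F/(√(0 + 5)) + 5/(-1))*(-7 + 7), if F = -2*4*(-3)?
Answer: 30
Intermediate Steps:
F = 24 (F = -8*(-3) = 24)
V(-2, -15) + (F/(√(0 + 5)) + 5/(-1))*(-7 + 7) = -2*(-15) + (24/(√(0 + 5)) + 5/(-1))*(-7 + 7) = 30 + (24/(√5) + 5*(-1))*0 = 30 + (24*(√5/5) - 5)*0 = 30 + (24*√5/5 - 5)*0 = 30 + (-5 + 24*√5/5)*0 = 30 + 0 = 30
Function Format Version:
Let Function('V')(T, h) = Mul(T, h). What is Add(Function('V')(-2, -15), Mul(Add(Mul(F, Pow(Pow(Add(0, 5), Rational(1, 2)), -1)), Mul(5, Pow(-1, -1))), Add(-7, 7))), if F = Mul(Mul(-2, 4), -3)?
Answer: 30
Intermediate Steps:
F = 24 (F = Mul(-8, -3) = 24)
Add(Function('V')(-2, -15), Mul(Add(Mul(F, Pow(Pow(Add(0, 5), Rational(1, 2)), -1)), Mul(5, Pow(-1, -1))), Add(-7, 7))) = Add(Mul(-2, -15), Mul(Add(Mul(24, Pow(Pow(Add(0, 5), Rational(1, 2)), -1)), Mul(5, Pow(-1, -1))), Add(-7, 7))) = Add(30, Mul(Add(Mul(24, Pow(Pow(5, Rational(1, 2)), -1)), Mul(5, -1)), 0)) = Add(30, Mul(Add(Mul(24, Mul(Rational(1, 5), Pow(5, Rational(1, 2)))), -5), 0)) = Add(30, Mul(Add(Mul(Rational(24, 5), Pow(5, Rational(1, 2))), -5), 0)) = Add(30, Mul(Add(-5, Mul(Rational(24, 5), Pow(5, Rational(1, 2)))), 0)) = Add(30, 0) = 30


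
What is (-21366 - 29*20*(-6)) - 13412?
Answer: -31298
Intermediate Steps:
(-21366 - 29*20*(-6)) - 13412 = (-21366 - 580*(-6)) - 13412 = (-21366 + 3480) - 13412 = -17886 - 13412 = -31298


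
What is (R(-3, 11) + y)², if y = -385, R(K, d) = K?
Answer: 150544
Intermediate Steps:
(R(-3, 11) + y)² = (-3 - 385)² = (-388)² = 150544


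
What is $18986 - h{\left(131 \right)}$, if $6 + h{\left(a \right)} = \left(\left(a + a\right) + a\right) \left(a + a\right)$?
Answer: $-83974$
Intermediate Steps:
$h{\left(a \right)} = -6 + 6 a^{2}$ ($h{\left(a \right)} = -6 + \left(\left(a + a\right) + a\right) \left(a + a\right) = -6 + \left(2 a + a\right) 2 a = -6 + 3 a 2 a = -6 + 6 a^{2}$)
$18986 - h{\left(131 \right)} = 18986 - \left(-6 + 6 \cdot 131^{2}\right) = 18986 - \left(-6 + 6 \cdot 17161\right) = 18986 - \left(-6 + 102966\right) = 18986 - 102960 = -83974$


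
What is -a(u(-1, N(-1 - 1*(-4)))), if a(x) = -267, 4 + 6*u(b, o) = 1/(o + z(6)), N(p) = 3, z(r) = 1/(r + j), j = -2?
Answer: 267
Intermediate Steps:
z(r) = 1/(-2 + r) (z(r) = 1/(r - 2) = 1/(-2 + r))
u(b, o) = -⅔ + 1/(6*(¼ + o)) (u(b, o) = -⅔ + 1/(6*(o + 1/(-2 + 6))) = -⅔ + 1/(6*(o + 1/4)) = -⅔ + 1/(6*(o + ¼)) = -⅔ + 1/(6*(¼ + o)))
-a(u(-1, N(-1 - 1*(-4)))) = -1*(-267) = 267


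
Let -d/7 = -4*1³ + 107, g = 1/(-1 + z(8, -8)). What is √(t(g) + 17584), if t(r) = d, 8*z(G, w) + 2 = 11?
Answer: √16863 ≈ 129.86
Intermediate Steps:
z(G, w) = 9/8 (z(G, w) = -¼ + (⅛)*11 = -¼ + 11/8 = 9/8)
g = 8 (g = 1/(-1 + 9/8) = 1/(⅛) = 8)
d = -721 (d = -7*(-4*1³ + 107) = -7*(-4*1 + 107) = -7*(-4 + 107) = -7*103 = -721)
t(r) = -721
√(t(g) + 17584) = √(-721 + 17584) = √16863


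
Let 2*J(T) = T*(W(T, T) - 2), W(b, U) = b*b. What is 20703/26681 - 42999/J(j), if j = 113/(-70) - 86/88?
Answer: 8381090063632481913/1191009425554351 ≈ 7037.0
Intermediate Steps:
W(b, U) = b²
j = -3991/1540 (j = 113*(-1/70) - 86*1/88 = -113/70 - 43/44 = -3991/1540 ≈ -2.5916)
J(T) = T*(-2 + T²)/2 (J(T) = (T*(T² - 2))/2 = (T*(-2 + T²))/2 = T*(-2 + T²)/2)
20703/26681 - 42999/J(j) = 20703/26681 - 42999/((-3991/1540)³/2 - 1*(-3991/1540)) = 20703*(1/26681) - 42999/((½)*(-63568971271/3652264000) + 3991/1540) = 20703/26681 - 42999/(-63568971271/7304528000 + 3991/1540) = 20703/26681 - 42999/(-44638860071/7304528000) = 20703/26681 - 42999*(-7304528000/44638860071) = 20703/26681 + 314087399472000/44638860071 = 8381090063632481913/1191009425554351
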